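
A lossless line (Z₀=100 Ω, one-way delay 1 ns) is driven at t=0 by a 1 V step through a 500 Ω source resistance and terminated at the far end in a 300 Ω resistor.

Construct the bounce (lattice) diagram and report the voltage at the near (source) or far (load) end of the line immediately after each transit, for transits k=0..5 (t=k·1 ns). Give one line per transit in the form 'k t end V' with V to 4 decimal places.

Γ_L=0.500000, Γ_S=0.666667; launch V₁=1·100/600=0.166667
k=0 src: V=0.1667
k=1 load: inc=0.166667, refl=0.166667·0.500000=0.0833; V=0.000000+0.166667+0.083333=0.2500
k=2 src: inc=0.083333, refl=0.083333·0.666667=0.0556; V=0.166667+0.083333+0.055556=0.3056
k=3 load: inc=0.055556, refl=0.055556·0.500000=0.0278; V=0.250000+0.055556+0.027778=0.3333
k=4 src: inc=0.027778, refl=0.027778·0.666667=0.0185; V=0.305556+0.027778+0.018519=0.3519
k=5 load: inc=0.018519, refl=0.018519·0.500000=0.0093; V=0.333333+0.018519+0.009259=0.3611

0 0 source 0.1667
1 1 load 0.2500
2 2 source 0.3056
3 3 load 0.3333
4 4 source 0.3519
5 5 load 0.3611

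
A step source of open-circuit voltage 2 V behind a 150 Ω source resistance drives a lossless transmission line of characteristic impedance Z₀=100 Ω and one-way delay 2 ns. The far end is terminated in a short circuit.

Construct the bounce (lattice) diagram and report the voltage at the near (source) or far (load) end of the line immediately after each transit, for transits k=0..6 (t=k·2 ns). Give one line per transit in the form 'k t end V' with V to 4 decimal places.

0 0 source 0.8000
1 2 load 0.0000
2 4 source -0.1600
3 6 load 0.0000
4 8 source 0.0320
5 10 load 0.0000
6 12 source -0.0064

Γ_L=-1.000000, Γ_S=0.200000; launch V₁=2·100/250=0.800000
k=0 src: V=0.8000
k=1 load: inc=0.800000, refl=0.800000·-1.000000=-0.8000; V=0.000000+0.800000+-0.800000=0.0000
k=2 src: inc=-0.800000, refl=-0.800000·0.200000=-0.1600; V=0.800000+-0.800000+-0.160000=-0.1600
k=3 load: inc=-0.160000, refl=-0.160000·-1.000000=0.1600; V=0.000000+-0.160000+0.160000=0.0000
k=4 src: inc=0.160000, refl=0.160000·0.200000=0.0320; V=-0.160000+0.160000+0.032000=0.0320
k=5 load: inc=0.032000, refl=0.032000·-1.000000=-0.0320; V=0.000000+0.032000+-0.032000=0.0000
k=6 src: inc=-0.032000, refl=-0.032000·0.200000=-0.0064; V=0.032000+-0.032000+-0.006400=-0.0064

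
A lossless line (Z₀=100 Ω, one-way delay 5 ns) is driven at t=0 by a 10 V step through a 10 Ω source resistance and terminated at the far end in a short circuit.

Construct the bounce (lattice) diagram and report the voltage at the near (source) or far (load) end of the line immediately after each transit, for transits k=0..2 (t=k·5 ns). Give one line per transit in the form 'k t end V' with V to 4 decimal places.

Γ_L=-1.000000, Γ_S=-0.818182; launch V₁=10·100/110=9.090909
k=0 src: V=9.0909
k=1 load: inc=9.090909, refl=9.090909·-1.000000=-9.0909; V=0.000000+9.090909+-9.090909=0.0000
k=2 src: inc=-9.090909, refl=-9.090909·-0.818182=7.4380; V=9.090909+-9.090909+7.438017=7.4380

0 0 source 9.0909
1 5 load 0.0000
2 10 source 7.4380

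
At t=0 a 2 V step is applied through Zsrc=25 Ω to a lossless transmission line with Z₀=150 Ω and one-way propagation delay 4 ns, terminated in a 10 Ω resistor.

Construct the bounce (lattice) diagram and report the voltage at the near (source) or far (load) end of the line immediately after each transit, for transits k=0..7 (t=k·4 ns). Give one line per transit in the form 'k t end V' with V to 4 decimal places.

0 0 source 1.7143
1 4 load 0.2143
2 8 source 1.2857
3 12 load 0.3482
4 16 source 1.0179
5 20 load 0.4319
6 24 source 0.8504
7 28 load 0.4842

Γ_L=-0.875000, Γ_S=-0.714286; launch V₁=2·150/175=1.714286
k=0 src: V=1.7143
k=1 load: inc=1.714286, refl=1.714286·-0.875000=-1.5000; V=0.000000+1.714286+-1.500000=0.2143
k=2 src: inc=-1.500000, refl=-1.500000·-0.714286=1.0714; V=1.714286+-1.500000+1.071429=1.2857
k=3 load: inc=1.071429, refl=1.071429·-0.875000=-0.9375; V=0.214286+1.071429+-0.937500=0.3482
k=4 src: inc=-0.937500, refl=-0.937500·-0.714286=0.6696; V=1.285714+-0.937500+0.669643=1.0179
k=5 load: inc=0.669643, refl=0.669643·-0.875000=-0.5859; V=0.348214+0.669643+-0.585938=0.4319
k=6 src: inc=-0.585938, refl=-0.585938·-0.714286=0.4185; V=1.017857+-0.585938+0.418527=0.8504
k=7 load: inc=0.418527, refl=0.418527·-0.875000=-0.3662; V=0.431920+0.418527+-0.366211=0.4842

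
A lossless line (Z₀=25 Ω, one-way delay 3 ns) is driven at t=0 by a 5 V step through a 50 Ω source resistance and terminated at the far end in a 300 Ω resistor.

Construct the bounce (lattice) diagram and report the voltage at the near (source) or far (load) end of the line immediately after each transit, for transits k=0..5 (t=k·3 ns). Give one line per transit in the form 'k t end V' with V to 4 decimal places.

0 0 source 1.6667
1 3 load 3.0769
2 6 source 3.5470
3 9 load 3.9448
4 12 source 4.0774
5 15 load 4.1896

Γ_L=0.846154, Γ_S=0.333333; launch V₁=5·25/75=1.666667
k=0 src: V=1.6667
k=1 load: inc=1.666667, refl=1.666667·0.846154=1.4103; V=0.000000+1.666667+1.410256=3.0769
k=2 src: inc=1.410256, refl=1.410256·0.333333=0.4701; V=1.666667+1.410256+0.470085=3.5470
k=3 load: inc=0.470085, refl=0.470085·0.846154=0.3978; V=3.076923+0.470085+0.397765=3.9448
k=4 src: inc=0.397765, refl=0.397765·0.333333=0.1326; V=3.547009+0.397765+0.132588=4.0774
k=5 load: inc=0.132588, refl=0.132588·0.846154=0.1122; V=3.944773+0.132588+0.112190=4.1896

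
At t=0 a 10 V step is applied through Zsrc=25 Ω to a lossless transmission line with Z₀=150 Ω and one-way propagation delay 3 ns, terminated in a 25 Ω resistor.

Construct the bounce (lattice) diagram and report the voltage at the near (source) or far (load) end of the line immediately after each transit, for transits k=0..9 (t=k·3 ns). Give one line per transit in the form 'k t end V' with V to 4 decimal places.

0 0 source 8.5714
1 3 load 2.4490
2 6 source 6.8222
3 9 load 3.6985
4 12 source 5.9297
5 15 load 4.3359
6 18 source 5.4743
7 21 load 4.6612
8 24 source 5.2420
9 27 load 4.8271

Γ_L=-0.714286, Γ_S=-0.714286; launch V₁=10·150/175=8.571429
k=0 src: V=8.5714
k=1 load: inc=8.571429, refl=8.571429·-0.714286=-6.1224; V=0.000000+8.571429+-6.122449=2.4490
k=2 src: inc=-6.122449, refl=-6.122449·-0.714286=4.3732; V=8.571429+-6.122449+4.373178=6.8222
k=3 load: inc=4.373178, refl=4.373178·-0.714286=-3.1237; V=2.448980+4.373178+-3.123698=3.6985
k=4 src: inc=-3.123698, refl=-3.123698·-0.714286=2.2312; V=6.822157+-3.123698+2.231213=5.9297
k=5 load: inc=2.231213, refl=2.231213·-0.714286=-1.5937; V=3.698459+2.231213+-1.593724=4.3359
k=6 src: inc=-1.593724, refl=-1.593724·-0.714286=1.1384; V=5.929672+-1.593724+1.138374=5.4743
k=7 load: inc=1.138374, refl=1.138374·-0.714286=-0.8131; V=4.335948+1.138374+-0.813124=4.6612
k=8 src: inc=-0.813124, refl=-0.813124·-0.714286=0.5808; V=5.474323+-0.813124+0.580803=5.2420
k=9 load: inc=0.580803, refl=0.580803·-0.714286=-0.4149; V=4.661198+0.580803+-0.414859=4.8271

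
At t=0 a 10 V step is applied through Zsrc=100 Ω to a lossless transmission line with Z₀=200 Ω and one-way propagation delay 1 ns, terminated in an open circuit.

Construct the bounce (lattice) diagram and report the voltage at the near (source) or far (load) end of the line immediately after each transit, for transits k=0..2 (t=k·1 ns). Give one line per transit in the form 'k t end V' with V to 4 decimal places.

Γ_L=1.000000, Γ_S=-0.333333; launch V₁=10·200/300=6.666667
k=0 src: V=6.6667
k=1 load: inc=6.666667, refl=6.666667·1.000000=6.6667; V=0.000000+6.666667+6.666667=13.3333
k=2 src: inc=6.666667, refl=6.666667·-0.333333=-2.2222; V=6.666667+6.666667+-2.222222=11.1111

0 0 source 6.6667
1 1 load 13.3333
2 2 source 11.1111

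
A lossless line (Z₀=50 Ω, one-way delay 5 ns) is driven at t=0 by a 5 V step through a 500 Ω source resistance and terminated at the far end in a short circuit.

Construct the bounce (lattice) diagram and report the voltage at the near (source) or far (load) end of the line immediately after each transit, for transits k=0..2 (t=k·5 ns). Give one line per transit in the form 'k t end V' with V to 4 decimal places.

Γ_L=-1.000000, Γ_S=0.818182; launch V₁=5·50/550=0.454545
k=0 src: V=0.4545
k=1 load: inc=0.454545, refl=0.454545·-1.000000=-0.4545; V=0.000000+0.454545+-0.454545=0.0000
k=2 src: inc=-0.454545, refl=-0.454545·0.818182=-0.3719; V=0.454545+-0.454545+-0.371901=-0.3719

0 0 source 0.4545
1 5 load 0.0000
2 10 source -0.3719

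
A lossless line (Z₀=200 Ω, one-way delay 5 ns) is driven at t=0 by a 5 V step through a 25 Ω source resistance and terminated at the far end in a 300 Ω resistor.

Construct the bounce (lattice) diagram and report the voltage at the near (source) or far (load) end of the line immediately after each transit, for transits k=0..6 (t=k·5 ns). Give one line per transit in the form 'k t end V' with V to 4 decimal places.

0 0 source 4.4444
1 5 load 5.3333
2 10 source 4.6420
3 15 load 4.5037
4 20 source 4.6112
5 25 load 4.6328
6 30 source 4.6160

Γ_L=0.200000, Γ_S=-0.777778; launch V₁=5·200/225=4.444444
k=0 src: V=4.4444
k=1 load: inc=4.444444, refl=4.444444·0.200000=0.8889; V=0.000000+4.444444+0.888889=5.3333
k=2 src: inc=0.888889, refl=0.888889·-0.777778=-0.6914; V=4.444444+0.888889+-0.691358=4.6420
k=3 load: inc=-0.691358, refl=-0.691358·0.200000=-0.1383; V=5.333333+-0.691358+-0.138272=4.5037
k=4 src: inc=-0.138272, refl=-0.138272·-0.777778=0.1075; V=4.641975+-0.138272+0.107545=4.6112
k=5 load: inc=0.107545, refl=0.107545·0.200000=0.0215; V=4.503704+0.107545+0.021509=4.6328
k=6 src: inc=0.021509, refl=0.021509·-0.777778=-0.0167; V=4.611248+0.021509+-0.016729=4.6160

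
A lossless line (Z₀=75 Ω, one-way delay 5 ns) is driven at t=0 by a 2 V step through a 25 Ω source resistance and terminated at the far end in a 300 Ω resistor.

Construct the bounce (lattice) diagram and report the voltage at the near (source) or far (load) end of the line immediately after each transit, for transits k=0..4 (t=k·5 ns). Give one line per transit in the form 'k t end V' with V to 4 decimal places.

0 0 source 1.5000
1 5 load 2.4000
2 10 source 1.9500
3 15 load 1.6800
4 20 source 1.8150

Γ_L=0.600000, Γ_S=-0.500000; launch V₁=2·75/100=1.500000
k=0 src: V=1.5000
k=1 load: inc=1.500000, refl=1.500000·0.600000=0.9000; V=0.000000+1.500000+0.900000=2.4000
k=2 src: inc=0.900000, refl=0.900000·-0.500000=-0.4500; V=1.500000+0.900000+-0.450000=1.9500
k=3 load: inc=-0.450000, refl=-0.450000·0.600000=-0.2700; V=2.400000+-0.450000+-0.270000=1.6800
k=4 src: inc=-0.270000, refl=-0.270000·-0.500000=0.1350; V=1.950000+-0.270000+0.135000=1.8150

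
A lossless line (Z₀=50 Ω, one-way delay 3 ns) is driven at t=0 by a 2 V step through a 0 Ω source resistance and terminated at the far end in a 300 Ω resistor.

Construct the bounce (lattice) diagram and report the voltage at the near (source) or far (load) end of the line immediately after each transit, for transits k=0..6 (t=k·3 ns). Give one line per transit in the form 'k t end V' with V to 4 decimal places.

0 0 source 2.0000
1 3 load 3.4286
2 6 source 2.0000
3 9 load 0.9796
4 12 source 2.0000
5 15 load 2.7289
6 18 source 2.0000

Γ_L=0.714286, Γ_S=-1.000000; launch V₁=2·50/50=2.000000
k=0 src: V=2.0000
k=1 load: inc=2.000000, refl=2.000000·0.714286=1.4286; V=0.000000+2.000000+1.428571=3.4286
k=2 src: inc=1.428571, refl=1.428571·-1.000000=-1.4286; V=2.000000+1.428571+-1.428571=2.0000
k=3 load: inc=-1.428571, refl=-1.428571·0.714286=-1.0204; V=3.428571+-1.428571+-1.020408=0.9796
k=4 src: inc=-1.020408, refl=-1.020408·-1.000000=1.0204; V=2.000000+-1.020408+1.020408=2.0000
k=5 load: inc=1.020408, refl=1.020408·0.714286=0.7289; V=0.979592+1.020408+0.728863=2.7289
k=6 src: inc=0.728863, refl=0.728863·-1.000000=-0.7289; V=2.000000+0.728863+-0.728863=2.0000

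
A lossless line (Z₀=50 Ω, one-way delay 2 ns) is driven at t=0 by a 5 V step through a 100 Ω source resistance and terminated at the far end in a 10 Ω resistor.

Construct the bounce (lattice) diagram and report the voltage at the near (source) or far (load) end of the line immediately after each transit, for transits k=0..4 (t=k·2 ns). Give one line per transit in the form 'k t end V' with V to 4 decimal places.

Γ_L=-0.666667, Γ_S=0.333333; launch V₁=5·50/150=1.666667
k=0 src: V=1.6667
k=1 load: inc=1.666667, refl=1.666667·-0.666667=-1.1111; V=0.000000+1.666667+-1.111111=0.5556
k=2 src: inc=-1.111111, refl=-1.111111·0.333333=-0.3704; V=1.666667+-1.111111+-0.370370=0.1852
k=3 load: inc=-0.370370, refl=-0.370370·-0.666667=0.2469; V=0.555556+-0.370370+0.246914=0.4321
k=4 src: inc=0.246914, refl=0.246914·0.333333=0.0823; V=0.185185+0.246914+0.082305=0.5144

0 0 source 1.6667
1 2 load 0.5556
2 4 source 0.1852
3 6 load 0.4321
4 8 source 0.5144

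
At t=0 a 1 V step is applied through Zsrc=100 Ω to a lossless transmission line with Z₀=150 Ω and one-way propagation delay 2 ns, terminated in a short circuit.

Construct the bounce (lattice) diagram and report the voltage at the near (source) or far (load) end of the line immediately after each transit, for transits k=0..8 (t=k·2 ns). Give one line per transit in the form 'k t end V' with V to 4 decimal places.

Γ_L=-1.000000, Γ_S=-0.200000; launch V₁=1·150/250=0.600000
k=0 src: V=0.6000
k=1 load: inc=0.600000, refl=0.600000·-1.000000=-0.6000; V=0.000000+0.600000+-0.600000=0.0000
k=2 src: inc=-0.600000, refl=-0.600000·-0.200000=0.1200; V=0.600000+-0.600000+0.120000=0.1200
k=3 load: inc=0.120000, refl=0.120000·-1.000000=-0.1200; V=0.000000+0.120000+-0.120000=0.0000
k=4 src: inc=-0.120000, refl=-0.120000·-0.200000=0.0240; V=0.120000+-0.120000+0.024000=0.0240
k=5 load: inc=0.024000, refl=0.024000·-1.000000=-0.0240; V=0.000000+0.024000+-0.024000=0.0000
k=6 src: inc=-0.024000, refl=-0.024000·-0.200000=0.0048; V=0.024000+-0.024000+0.004800=0.0048
k=7 load: inc=0.004800, refl=0.004800·-1.000000=-0.0048; V=0.000000+0.004800+-0.004800=0.0000
k=8 src: inc=-0.004800, refl=-0.004800·-0.200000=0.0010; V=0.004800+-0.004800+0.000960=0.0010

0 0 source 0.6000
1 2 load 0.0000
2 4 source 0.1200
3 6 load 0.0000
4 8 source 0.0240
5 10 load 0.0000
6 12 source 0.0048
7 14 load 0.0000
8 16 source 0.0010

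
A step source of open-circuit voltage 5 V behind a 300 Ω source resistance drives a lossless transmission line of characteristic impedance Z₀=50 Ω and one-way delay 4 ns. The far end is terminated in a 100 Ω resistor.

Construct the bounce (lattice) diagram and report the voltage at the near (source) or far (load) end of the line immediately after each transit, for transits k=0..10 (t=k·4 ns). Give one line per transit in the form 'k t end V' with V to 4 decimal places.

0 0 source 0.7143
1 4 load 0.9524
2 8 source 1.1224
3 12 load 1.1791
4 16 source 1.2196
5 20 load 1.2331
6 24 source 1.2428
7 28 load 1.2460
8 32 source 1.2483
9 36 load 1.2490
10 40 source 1.2496

Γ_L=0.333333, Γ_S=0.714286; launch V₁=5·50/350=0.714286
k=0 src: V=0.7143
k=1 load: inc=0.714286, refl=0.714286·0.333333=0.2381; V=0.000000+0.714286+0.238095=0.9524
k=2 src: inc=0.238095, refl=0.238095·0.714286=0.1701; V=0.714286+0.238095+0.170068=1.1224
k=3 load: inc=0.170068, refl=0.170068·0.333333=0.0567; V=0.952381+0.170068+0.056689=1.1791
k=4 src: inc=0.056689, refl=0.056689·0.714286=0.0405; V=1.122449+0.056689+0.040492=1.2196
k=5 load: inc=0.040492, refl=0.040492·0.333333=0.0135; V=1.179138+0.040492+0.013497=1.2331
k=6 src: inc=0.013497, refl=0.013497·0.714286=0.0096; V=1.219631+0.013497+0.009641=1.2428
k=7 load: inc=0.009641, refl=0.009641·0.333333=0.0032; V=1.233128+0.009641+0.003214=1.2460
k=8 src: inc=0.003214, refl=0.003214·0.714286=0.0023; V=1.242769+0.003214+0.002295=1.2483
k=9 load: inc=0.002295, refl=0.002295·0.333333=0.0008; V=1.245983+0.002295+0.000765=1.2490
k=10 src: inc=0.000765, refl=0.000765·0.714286=0.0005; V=1.248278+0.000765+0.000547=1.2496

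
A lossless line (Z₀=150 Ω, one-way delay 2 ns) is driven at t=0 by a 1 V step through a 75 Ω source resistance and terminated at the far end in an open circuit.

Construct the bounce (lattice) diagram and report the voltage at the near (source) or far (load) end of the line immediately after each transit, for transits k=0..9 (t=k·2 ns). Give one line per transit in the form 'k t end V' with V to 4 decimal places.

Γ_L=1.000000, Γ_S=-0.333333; launch V₁=1·150/225=0.666667
k=0 src: V=0.6667
k=1 load: inc=0.666667, refl=0.666667·1.000000=0.6667; V=0.000000+0.666667+0.666667=1.3333
k=2 src: inc=0.666667, refl=0.666667·-0.333333=-0.2222; V=0.666667+0.666667+-0.222222=1.1111
k=3 load: inc=-0.222222, refl=-0.222222·1.000000=-0.2222; V=1.333333+-0.222222+-0.222222=0.8889
k=4 src: inc=-0.222222, refl=-0.222222·-0.333333=0.0741; V=1.111111+-0.222222+0.074074=0.9630
k=5 load: inc=0.074074, refl=0.074074·1.000000=0.0741; V=0.888889+0.074074+0.074074=1.0370
k=6 src: inc=0.074074, refl=0.074074·-0.333333=-0.0247; V=0.962963+0.074074+-0.024691=1.0123
k=7 load: inc=-0.024691, refl=-0.024691·1.000000=-0.0247; V=1.037037+-0.024691+-0.024691=0.9877
k=8 src: inc=-0.024691, refl=-0.024691·-0.333333=0.0082; V=1.012346+-0.024691+0.008230=0.9959
k=9 load: inc=0.008230, refl=0.008230·1.000000=0.0082; V=0.987654+0.008230+0.008230=1.0041

0 0 source 0.6667
1 2 load 1.3333
2 4 source 1.1111
3 6 load 0.8889
4 8 source 0.9630
5 10 load 1.0370
6 12 source 1.0123
7 14 load 0.9877
8 16 source 0.9959
9 18 load 1.0041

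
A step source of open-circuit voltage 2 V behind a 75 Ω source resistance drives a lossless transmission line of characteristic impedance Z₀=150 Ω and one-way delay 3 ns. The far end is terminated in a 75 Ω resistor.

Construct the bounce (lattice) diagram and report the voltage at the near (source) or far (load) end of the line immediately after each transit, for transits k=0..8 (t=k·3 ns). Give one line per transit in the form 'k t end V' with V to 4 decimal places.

0 0 source 1.3333
1 3 load 0.8889
2 6 source 1.0370
3 9 load 0.9877
4 12 source 1.0041
5 15 load 0.9986
6 18 source 1.0005
7 21 load 0.9998
8 24 source 1.0001

Γ_L=-0.333333, Γ_S=-0.333333; launch V₁=2·150/225=1.333333
k=0 src: V=1.3333
k=1 load: inc=1.333333, refl=1.333333·-0.333333=-0.4444; V=0.000000+1.333333+-0.444444=0.8889
k=2 src: inc=-0.444444, refl=-0.444444·-0.333333=0.1481; V=1.333333+-0.444444+0.148148=1.0370
k=3 load: inc=0.148148, refl=0.148148·-0.333333=-0.0494; V=0.888889+0.148148+-0.049383=0.9877
k=4 src: inc=-0.049383, refl=-0.049383·-0.333333=0.0165; V=1.037037+-0.049383+0.016461=1.0041
k=5 load: inc=0.016461, refl=0.016461·-0.333333=-0.0055; V=0.987654+0.016461+-0.005487=0.9986
k=6 src: inc=-0.005487, refl=-0.005487·-0.333333=0.0018; V=1.004115+-0.005487+0.001829=1.0005
k=7 load: inc=0.001829, refl=0.001829·-0.333333=-0.0006; V=0.998628+0.001829+-0.000610=0.9998
k=8 src: inc=-0.000610, refl=-0.000610·-0.333333=0.0002; V=1.000457+-0.000610+0.000203=1.0001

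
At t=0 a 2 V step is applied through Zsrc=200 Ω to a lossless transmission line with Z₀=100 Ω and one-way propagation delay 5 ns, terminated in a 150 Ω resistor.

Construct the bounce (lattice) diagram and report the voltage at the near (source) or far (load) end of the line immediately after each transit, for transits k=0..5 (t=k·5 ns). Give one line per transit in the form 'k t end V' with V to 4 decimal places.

Γ_L=0.200000, Γ_S=0.333333; launch V₁=2·100/300=0.666667
k=0 src: V=0.6667
k=1 load: inc=0.666667, refl=0.666667·0.200000=0.1333; V=0.000000+0.666667+0.133333=0.8000
k=2 src: inc=0.133333, refl=0.133333·0.333333=0.0444; V=0.666667+0.133333+0.044444=0.8444
k=3 load: inc=0.044444, refl=0.044444·0.200000=0.0089; V=0.800000+0.044444+0.008889=0.8533
k=4 src: inc=0.008889, refl=0.008889·0.333333=0.0030; V=0.844444+0.008889+0.002963=0.8563
k=5 load: inc=0.002963, refl=0.002963·0.200000=0.0006; V=0.853333+0.002963+0.000593=0.8569

0 0 source 0.6667
1 5 load 0.8000
2 10 source 0.8444
3 15 load 0.8533
4 20 source 0.8563
5 25 load 0.8569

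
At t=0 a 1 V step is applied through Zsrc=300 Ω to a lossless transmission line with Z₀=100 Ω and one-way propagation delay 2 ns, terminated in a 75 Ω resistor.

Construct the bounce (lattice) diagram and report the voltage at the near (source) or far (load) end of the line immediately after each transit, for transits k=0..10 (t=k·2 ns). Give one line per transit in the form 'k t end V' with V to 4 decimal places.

Γ_L=-0.142857, Γ_S=0.500000; launch V₁=1·100/400=0.250000
k=0 src: V=0.2500
k=1 load: inc=0.250000, refl=0.250000·-0.142857=-0.0357; V=0.000000+0.250000+-0.035714=0.2143
k=2 src: inc=-0.035714, refl=-0.035714·0.500000=-0.0179; V=0.250000+-0.035714+-0.017857=0.1964
k=3 load: inc=-0.017857, refl=-0.017857·-0.142857=0.0026; V=0.214286+-0.017857+0.002551=0.1990
k=4 src: inc=0.002551, refl=0.002551·0.500000=0.0013; V=0.196429+0.002551+0.001276=0.2003
k=5 load: inc=0.001276, refl=0.001276·-0.142857=-0.0002; V=0.198980+0.001276+-0.000182=0.2001
k=6 src: inc=-0.000182, refl=-0.000182·0.500000=-0.0001; V=0.200255+-0.000182+-0.000091=0.2000
k=7 load: inc=-0.000091, refl=-0.000091·-0.142857=0.0000; V=0.200073+-0.000091+0.000013=0.2000
k=8 src: inc=0.000013, refl=0.000013·0.500000=0.0000; V=0.199982+0.000013+0.000007=0.2000
k=9 load: inc=0.000007, refl=0.000007·-0.142857=-0.0000; V=0.199995+0.000007+-0.000001=0.2000
k=10 src: inc=-0.000001, refl=-0.000001·0.500000=-0.0000; V=0.200001+-0.000001+-0.000000=0.2000

0 0 source 0.2500
1 2 load 0.2143
2 4 source 0.1964
3 6 load 0.1990
4 8 source 0.2003
5 10 load 0.2001
6 12 source 0.2000
7 14 load 0.2000
8 16 source 0.2000
9 18 load 0.2000
10 20 source 0.2000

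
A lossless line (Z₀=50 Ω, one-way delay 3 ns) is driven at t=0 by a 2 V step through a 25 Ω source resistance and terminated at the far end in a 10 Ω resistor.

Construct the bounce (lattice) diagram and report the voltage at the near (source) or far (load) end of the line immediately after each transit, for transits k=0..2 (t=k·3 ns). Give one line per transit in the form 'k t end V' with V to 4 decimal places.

Γ_L=-0.666667, Γ_S=-0.333333; launch V₁=2·50/75=1.333333
k=0 src: V=1.3333
k=1 load: inc=1.333333, refl=1.333333·-0.666667=-0.8889; V=0.000000+1.333333+-0.888889=0.4444
k=2 src: inc=-0.888889, refl=-0.888889·-0.333333=0.2963; V=1.333333+-0.888889+0.296296=0.7407

0 0 source 1.3333
1 3 load 0.4444
2 6 source 0.7407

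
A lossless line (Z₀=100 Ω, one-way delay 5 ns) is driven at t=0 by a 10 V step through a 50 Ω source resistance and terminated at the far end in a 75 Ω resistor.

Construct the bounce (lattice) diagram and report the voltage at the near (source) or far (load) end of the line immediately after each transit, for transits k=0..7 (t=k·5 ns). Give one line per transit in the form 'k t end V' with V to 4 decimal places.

Γ_L=-0.142857, Γ_S=-0.333333; launch V₁=10·100/150=6.666667
k=0 src: V=6.6667
k=1 load: inc=6.666667, refl=6.666667·-0.142857=-0.9524; V=0.000000+6.666667+-0.952381=5.7143
k=2 src: inc=-0.952381, refl=-0.952381·-0.333333=0.3175; V=6.666667+-0.952381+0.317460=6.0317
k=3 load: inc=0.317460, refl=0.317460·-0.142857=-0.0454; V=5.714286+0.317460+-0.045351=5.9864
k=4 src: inc=-0.045351, refl=-0.045351·-0.333333=0.0151; V=6.031746+-0.045351+0.015117=6.0015
k=5 load: inc=0.015117, refl=0.015117·-0.142857=-0.0022; V=5.986395+0.015117+-0.002160=5.9994
k=6 src: inc=-0.002160, refl=-0.002160·-0.333333=0.0007; V=6.001512+-0.002160+0.000720=6.0001
k=7 load: inc=0.000720, refl=0.000720·-0.142857=-0.0001; V=5.999352+0.000720+-0.000103=6.0000

0 0 source 6.6667
1 5 load 5.7143
2 10 source 6.0317
3 15 load 5.9864
4 20 source 6.0015
5 25 load 5.9994
6 30 source 6.0001
7 35 load 6.0000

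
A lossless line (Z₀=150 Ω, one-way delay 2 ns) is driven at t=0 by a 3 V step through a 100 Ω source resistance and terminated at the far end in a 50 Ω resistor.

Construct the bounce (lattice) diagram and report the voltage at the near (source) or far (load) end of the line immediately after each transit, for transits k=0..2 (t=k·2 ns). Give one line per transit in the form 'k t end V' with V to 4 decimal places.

0 0 source 1.8000
1 2 load 0.9000
2 4 source 1.0800

Γ_L=-0.500000, Γ_S=-0.200000; launch V₁=3·150/250=1.800000
k=0 src: V=1.8000
k=1 load: inc=1.800000, refl=1.800000·-0.500000=-0.9000; V=0.000000+1.800000+-0.900000=0.9000
k=2 src: inc=-0.900000, refl=-0.900000·-0.200000=0.1800; V=1.800000+-0.900000+0.180000=1.0800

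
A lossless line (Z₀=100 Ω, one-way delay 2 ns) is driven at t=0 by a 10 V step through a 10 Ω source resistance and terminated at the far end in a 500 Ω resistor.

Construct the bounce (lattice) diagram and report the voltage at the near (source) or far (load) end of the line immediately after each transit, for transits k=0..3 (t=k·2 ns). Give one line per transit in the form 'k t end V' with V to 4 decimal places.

Γ_L=0.666667, Γ_S=-0.818182; launch V₁=10·100/110=9.090909
k=0 src: V=9.0909
k=1 load: inc=9.090909, refl=9.090909·0.666667=6.0606; V=0.000000+9.090909+6.060606=15.1515
k=2 src: inc=6.060606, refl=6.060606·-0.818182=-4.9587; V=9.090909+6.060606+-4.958678=10.1928
k=3 load: inc=-4.958678, refl=-4.958678·0.666667=-3.3058; V=15.151515+-4.958678+-3.305785=6.8871

0 0 source 9.0909
1 2 load 15.1515
2 4 source 10.1928
3 6 load 6.8871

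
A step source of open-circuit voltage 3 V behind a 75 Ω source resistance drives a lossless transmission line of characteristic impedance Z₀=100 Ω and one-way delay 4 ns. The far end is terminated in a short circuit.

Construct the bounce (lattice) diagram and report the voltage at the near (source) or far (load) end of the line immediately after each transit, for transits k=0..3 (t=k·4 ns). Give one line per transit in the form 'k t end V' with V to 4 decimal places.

0 0 source 1.7143
1 4 load 0.0000
2 8 source 0.2449
3 12 load 0.0000

Γ_L=-1.000000, Γ_S=-0.142857; launch V₁=3·100/175=1.714286
k=0 src: V=1.7143
k=1 load: inc=1.714286, refl=1.714286·-1.000000=-1.7143; V=0.000000+1.714286+-1.714286=0.0000
k=2 src: inc=-1.714286, refl=-1.714286·-0.142857=0.2449; V=1.714286+-1.714286+0.244898=0.2449
k=3 load: inc=0.244898, refl=0.244898·-1.000000=-0.2449; V=0.000000+0.244898+-0.244898=0.0000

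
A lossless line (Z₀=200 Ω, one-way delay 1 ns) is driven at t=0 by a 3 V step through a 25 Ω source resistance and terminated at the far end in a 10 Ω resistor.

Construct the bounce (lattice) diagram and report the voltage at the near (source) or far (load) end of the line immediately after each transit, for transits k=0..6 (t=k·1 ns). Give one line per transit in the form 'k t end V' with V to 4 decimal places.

0 0 source 2.6667
1 1 load 0.2540
2 2 source 2.1305
3 3 load 0.4327
4 4 source 1.7532
5 5 load 0.5585
6 6 source 1.4877

Γ_L=-0.904762, Γ_S=-0.777778; launch V₁=3·200/225=2.666667
k=0 src: V=2.6667
k=1 load: inc=2.666667, refl=2.666667·-0.904762=-2.4127; V=0.000000+2.666667+-2.412698=0.2540
k=2 src: inc=-2.412698, refl=-2.412698·-0.777778=1.8765; V=2.666667+-2.412698+1.876543=2.1305
k=3 load: inc=1.876543, refl=1.876543·-0.904762=-1.6978; V=0.253968+1.876543+-1.697825=0.4327
k=4 src: inc=-1.697825, refl=-1.697825·-0.777778=1.3205; V=2.130511+-1.697825+1.320530=1.7532
k=5 load: inc=1.320530, refl=1.320530·-0.904762=-1.1948; V=0.432687+1.320530+-1.194766=0.5585
k=6 src: inc=-1.194766, refl=-1.194766·-0.777778=0.9293; V=1.753217+-1.194766+0.929262=1.4877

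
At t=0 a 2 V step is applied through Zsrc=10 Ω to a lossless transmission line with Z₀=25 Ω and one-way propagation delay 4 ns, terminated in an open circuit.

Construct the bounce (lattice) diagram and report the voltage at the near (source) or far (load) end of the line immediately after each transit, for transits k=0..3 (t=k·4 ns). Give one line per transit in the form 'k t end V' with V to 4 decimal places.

Γ_L=1.000000, Γ_S=-0.428571; launch V₁=2·25/35=1.428571
k=0 src: V=1.4286
k=1 load: inc=1.428571, refl=1.428571·1.000000=1.4286; V=0.000000+1.428571+1.428571=2.8571
k=2 src: inc=1.428571, refl=1.428571·-0.428571=-0.6122; V=1.428571+1.428571+-0.612245=2.2449
k=3 load: inc=-0.612245, refl=-0.612245·1.000000=-0.6122; V=2.857143+-0.612245+-0.612245=1.6327

0 0 source 1.4286
1 4 load 2.8571
2 8 source 2.2449
3 12 load 1.6327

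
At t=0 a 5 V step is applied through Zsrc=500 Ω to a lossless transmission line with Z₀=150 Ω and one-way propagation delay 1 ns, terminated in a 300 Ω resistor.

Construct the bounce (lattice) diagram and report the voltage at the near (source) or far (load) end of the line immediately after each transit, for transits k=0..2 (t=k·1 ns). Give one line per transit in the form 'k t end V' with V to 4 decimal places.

0 0 source 1.1538
1 1 load 1.5385
2 2 source 1.7456

Γ_L=0.333333, Γ_S=0.538462; launch V₁=5·150/650=1.153846
k=0 src: V=1.1538
k=1 load: inc=1.153846, refl=1.153846·0.333333=0.3846; V=0.000000+1.153846+0.384615=1.5385
k=2 src: inc=0.384615, refl=0.384615·0.538462=0.2071; V=1.153846+0.384615+0.207101=1.7456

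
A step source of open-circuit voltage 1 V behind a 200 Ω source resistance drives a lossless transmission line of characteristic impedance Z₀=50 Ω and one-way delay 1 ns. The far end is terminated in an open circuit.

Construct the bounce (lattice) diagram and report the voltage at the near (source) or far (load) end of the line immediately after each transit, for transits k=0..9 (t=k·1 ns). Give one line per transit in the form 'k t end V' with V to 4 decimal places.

Γ_L=1.000000, Γ_S=0.600000; launch V₁=1·50/250=0.200000
k=0 src: V=0.2000
k=1 load: inc=0.200000, refl=0.200000·1.000000=0.2000; V=0.000000+0.200000+0.200000=0.4000
k=2 src: inc=0.200000, refl=0.200000·0.600000=0.1200; V=0.200000+0.200000+0.120000=0.5200
k=3 load: inc=0.120000, refl=0.120000·1.000000=0.1200; V=0.400000+0.120000+0.120000=0.6400
k=4 src: inc=0.120000, refl=0.120000·0.600000=0.0720; V=0.520000+0.120000+0.072000=0.7120
k=5 load: inc=0.072000, refl=0.072000·1.000000=0.0720; V=0.640000+0.072000+0.072000=0.7840
k=6 src: inc=0.072000, refl=0.072000·0.600000=0.0432; V=0.712000+0.072000+0.043200=0.8272
k=7 load: inc=0.043200, refl=0.043200·1.000000=0.0432; V=0.784000+0.043200+0.043200=0.8704
k=8 src: inc=0.043200, refl=0.043200·0.600000=0.0259; V=0.827200+0.043200+0.025920=0.8963
k=9 load: inc=0.025920, refl=0.025920·1.000000=0.0259; V=0.870400+0.025920+0.025920=0.9222

0 0 source 0.2000
1 1 load 0.4000
2 2 source 0.5200
3 3 load 0.6400
4 4 source 0.7120
5 5 load 0.7840
6 6 source 0.8272
7 7 load 0.8704
8 8 source 0.8963
9 9 load 0.9222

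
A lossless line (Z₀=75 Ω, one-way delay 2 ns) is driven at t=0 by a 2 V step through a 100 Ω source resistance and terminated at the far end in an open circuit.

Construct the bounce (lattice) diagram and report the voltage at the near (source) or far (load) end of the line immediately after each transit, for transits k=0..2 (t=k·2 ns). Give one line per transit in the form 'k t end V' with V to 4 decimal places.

Γ_L=1.000000, Γ_S=0.142857; launch V₁=2·75/175=0.857143
k=0 src: V=0.8571
k=1 load: inc=0.857143, refl=0.857143·1.000000=0.8571; V=0.000000+0.857143+0.857143=1.7143
k=2 src: inc=0.857143, refl=0.857143·0.142857=0.1224; V=0.857143+0.857143+0.122449=1.8367

0 0 source 0.8571
1 2 load 1.7143
2 4 source 1.8367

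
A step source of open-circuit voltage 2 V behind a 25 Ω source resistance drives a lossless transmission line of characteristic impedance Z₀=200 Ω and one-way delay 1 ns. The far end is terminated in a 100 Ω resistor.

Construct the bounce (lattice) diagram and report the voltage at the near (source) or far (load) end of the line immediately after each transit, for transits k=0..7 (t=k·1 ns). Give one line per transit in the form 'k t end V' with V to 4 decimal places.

Γ_L=-0.333333, Γ_S=-0.777778; launch V₁=2·200/225=1.777778
k=0 src: V=1.7778
k=1 load: inc=1.777778, refl=1.777778·-0.333333=-0.5926; V=0.000000+1.777778+-0.592593=1.1852
k=2 src: inc=-0.592593, refl=-0.592593·-0.777778=0.4609; V=1.777778+-0.592593+0.460905=1.6461
k=3 load: inc=0.460905, refl=0.460905·-0.333333=-0.1536; V=1.185185+0.460905+-0.153635=1.4925
k=4 src: inc=-0.153635, refl=-0.153635·-0.777778=0.1195; V=1.646091+-0.153635+0.119494=1.6119
k=5 load: inc=0.119494, refl=0.119494·-0.333333=-0.0398; V=1.492455+0.119494+-0.039831=1.5721
k=6 src: inc=-0.039831, refl=-0.039831·-0.777778=0.0310; V=1.611949+-0.039831+0.030980=1.6031
k=7 load: inc=0.030980, refl=0.030980·-0.333333=-0.0103; V=1.572118+0.030980+-0.010327=1.5928

0 0 source 1.7778
1 1 load 1.1852
2 2 source 1.6461
3 3 load 1.4925
4 4 source 1.6119
5 5 load 1.5721
6 6 source 1.6031
7 7 load 1.5928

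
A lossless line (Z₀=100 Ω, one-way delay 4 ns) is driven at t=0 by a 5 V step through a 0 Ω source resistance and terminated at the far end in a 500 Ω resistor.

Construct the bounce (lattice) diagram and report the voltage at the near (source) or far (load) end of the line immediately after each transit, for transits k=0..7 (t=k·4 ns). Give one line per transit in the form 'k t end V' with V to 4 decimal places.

0 0 source 5.0000
1 4 load 8.3333
2 8 source 5.0000
3 12 load 2.7778
4 16 source 5.0000
5 20 load 6.4815
6 24 source 5.0000
7 28 load 4.0123

Γ_L=0.666667, Γ_S=-1.000000; launch V₁=5·100/100=5.000000
k=0 src: V=5.0000
k=1 load: inc=5.000000, refl=5.000000·0.666667=3.3333; V=0.000000+5.000000+3.333333=8.3333
k=2 src: inc=3.333333, refl=3.333333·-1.000000=-3.3333; V=5.000000+3.333333+-3.333333=5.0000
k=3 load: inc=-3.333333, refl=-3.333333·0.666667=-2.2222; V=8.333333+-3.333333+-2.222222=2.7778
k=4 src: inc=-2.222222, refl=-2.222222·-1.000000=2.2222; V=5.000000+-2.222222+2.222222=5.0000
k=5 load: inc=2.222222, refl=2.222222·0.666667=1.4815; V=2.777778+2.222222+1.481481=6.4815
k=6 src: inc=1.481481, refl=1.481481·-1.000000=-1.4815; V=5.000000+1.481481+-1.481481=5.0000
k=7 load: inc=-1.481481, refl=-1.481481·0.666667=-0.9877; V=6.481481+-1.481481+-0.987654=4.0123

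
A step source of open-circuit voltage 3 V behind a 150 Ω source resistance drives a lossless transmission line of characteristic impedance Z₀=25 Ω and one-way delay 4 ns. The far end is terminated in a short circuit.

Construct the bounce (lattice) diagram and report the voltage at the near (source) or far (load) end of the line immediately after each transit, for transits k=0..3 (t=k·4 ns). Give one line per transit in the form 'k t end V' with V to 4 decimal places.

Γ_L=-1.000000, Γ_S=0.714286; launch V₁=3·25/175=0.428571
k=0 src: V=0.4286
k=1 load: inc=0.428571, refl=0.428571·-1.000000=-0.4286; V=0.000000+0.428571+-0.428571=0.0000
k=2 src: inc=-0.428571, refl=-0.428571·0.714286=-0.3061; V=0.428571+-0.428571+-0.306122=-0.3061
k=3 load: inc=-0.306122, refl=-0.306122·-1.000000=0.3061; V=0.000000+-0.306122+0.306122=0.0000

0 0 source 0.4286
1 4 load 0.0000
2 8 source -0.3061
3 12 load 0.0000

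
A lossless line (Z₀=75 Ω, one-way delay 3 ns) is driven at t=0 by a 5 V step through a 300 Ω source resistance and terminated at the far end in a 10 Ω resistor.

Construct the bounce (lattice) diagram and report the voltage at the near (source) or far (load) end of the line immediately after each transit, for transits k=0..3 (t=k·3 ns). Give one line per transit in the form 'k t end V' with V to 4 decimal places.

Γ_L=-0.764706, Γ_S=0.600000; launch V₁=5·75/375=1.000000
k=0 src: V=1.0000
k=1 load: inc=1.000000, refl=1.000000·-0.764706=-0.7647; V=0.000000+1.000000+-0.764706=0.2353
k=2 src: inc=-0.764706, refl=-0.764706·0.600000=-0.4588; V=1.000000+-0.764706+-0.458824=-0.2235
k=3 load: inc=-0.458824, refl=-0.458824·-0.764706=0.3509; V=0.235294+-0.458824+0.350865=0.1273

0 0 source 1.0000
1 3 load 0.2353
2 6 source -0.2235
3 9 load 0.1273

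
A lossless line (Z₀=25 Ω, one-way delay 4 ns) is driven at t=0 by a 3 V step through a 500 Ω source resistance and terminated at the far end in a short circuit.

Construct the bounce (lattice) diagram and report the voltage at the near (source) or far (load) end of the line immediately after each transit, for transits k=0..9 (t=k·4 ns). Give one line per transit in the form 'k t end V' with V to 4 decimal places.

0 0 source 0.1429
1 4 load 0.0000
2 8 source -0.1293
3 12 load 0.0000
4 16 source 0.1169
5 20 load 0.0000
6 24 source -0.1058
7 28 load 0.0000
8 32 source 0.0957
9 36 load 0.0000

Γ_L=-1.000000, Γ_S=0.904762; launch V₁=3·25/525=0.142857
k=0 src: V=0.1429
k=1 load: inc=0.142857, refl=0.142857·-1.000000=-0.1429; V=0.000000+0.142857+-0.142857=0.0000
k=2 src: inc=-0.142857, refl=-0.142857·0.904762=-0.1293; V=0.142857+-0.142857+-0.129252=-0.1293
k=3 load: inc=-0.129252, refl=-0.129252·-1.000000=0.1293; V=0.000000+-0.129252+0.129252=0.0000
k=4 src: inc=0.129252, refl=0.129252·0.904762=0.1169; V=-0.129252+0.129252+0.116942=0.1169
k=5 load: inc=0.116942, refl=0.116942·-1.000000=-0.1169; V=0.000000+0.116942+-0.116942=0.0000
k=6 src: inc=-0.116942, refl=-0.116942·0.904762=-0.1058; V=0.116942+-0.116942+-0.105805=-0.1058
k=7 load: inc=-0.105805, refl=-0.105805·-1.000000=0.1058; V=0.000000+-0.105805+0.105805=0.0000
k=8 src: inc=0.105805, refl=0.105805·0.904762=0.0957; V=-0.105805+0.105805+0.095728=0.0957
k=9 load: inc=0.095728, refl=0.095728·-1.000000=-0.0957; V=0.000000+0.095728+-0.095728=0.0000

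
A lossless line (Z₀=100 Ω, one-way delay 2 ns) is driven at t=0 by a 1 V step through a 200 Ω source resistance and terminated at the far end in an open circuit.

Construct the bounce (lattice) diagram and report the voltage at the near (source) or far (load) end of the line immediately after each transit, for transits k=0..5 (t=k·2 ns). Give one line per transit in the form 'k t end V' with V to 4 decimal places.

0 0 source 0.3333
1 2 load 0.6667
2 4 source 0.7778
3 6 load 0.8889
4 8 source 0.9259
5 10 load 0.9630

Γ_L=1.000000, Γ_S=0.333333; launch V₁=1·100/300=0.333333
k=0 src: V=0.3333
k=1 load: inc=0.333333, refl=0.333333·1.000000=0.3333; V=0.000000+0.333333+0.333333=0.6667
k=2 src: inc=0.333333, refl=0.333333·0.333333=0.1111; V=0.333333+0.333333+0.111111=0.7778
k=3 load: inc=0.111111, refl=0.111111·1.000000=0.1111; V=0.666667+0.111111+0.111111=0.8889
k=4 src: inc=0.111111, refl=0.111111·0.333333=0.0370; V=0.777778+0.111111+0.037037=0.9259
k=5 load: inc=0.037037, refl=0.037037·1.000000=0.0370; V=0.888889+0.037037+0.037037=0.9630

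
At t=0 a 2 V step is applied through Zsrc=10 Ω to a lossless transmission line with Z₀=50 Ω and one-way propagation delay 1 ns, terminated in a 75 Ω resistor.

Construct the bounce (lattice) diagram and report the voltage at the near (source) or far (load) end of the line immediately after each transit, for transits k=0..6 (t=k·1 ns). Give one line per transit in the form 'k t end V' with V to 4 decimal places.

Γ_L=0.200000, Γ_S=-0.666667; launch V₁=2·50/60=1.666667
k=0 src: V=1.6667
k=1 load: inc=1.666667, refl=1.666667·0.200000=0.3333; V=0.000000+1.666667+0.333333=2.0000
k=2 src: inc=0.333333, refl=0.333333·-0.666667=-0.2222; V=1.666667+0.333333+-0.222222=1.7778
k=3 load: inc=-0.222222, refl=-0.222222·0.200000=-0.0444; V=2.000000+-0.222222+-0.044444=1.7333
k=4 src: inc=-0.044444, refl=-0.044444·-0.666667=0.0296; V=1.777778+-0.044444+0.029630=1.7630
k=5 load: inc=0.029630, refl=0.029630·0.200000=0.0059; V=1.733333+0.029630+0.005926=1.7689
k=6 src: inc=0.005926, refl=0.005926·-0.666667=-0.0040; V=1.762963+0.005926+-0.003951=1.7649

0 0 source 1.6667
1 1 load 2.0000
2 2 source 1.7778
3 3 load 1.7333
4 4 source 1.7630
5 5 load 1.7689
6 6 source 1.7649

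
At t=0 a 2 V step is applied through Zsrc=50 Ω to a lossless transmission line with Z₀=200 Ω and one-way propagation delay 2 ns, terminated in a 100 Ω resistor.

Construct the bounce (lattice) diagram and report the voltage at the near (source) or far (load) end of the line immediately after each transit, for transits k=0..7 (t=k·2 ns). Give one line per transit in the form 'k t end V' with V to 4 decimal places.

0 0 source 1.6000
1 2 load 1.0667
2 4 source 1.3867
3 6 load 1.2800
4 8 source 1.3440
5 10 load 1.3227
6 12 source 1.3355
7 14 load 1.3312

Γ_L=-0.333333, Γ_S=-0.600000; launch V₁=2·200/250=1.600000
k=0 src: V=1.6000
k=1 load: inc=1.600000, refl=1.600000·-0.333333=-0.5333; V=0.000000+1.600000+-0.533333=1.0667
k=2 src: inc=-0.533333, refl=-0.533333·-0.600000=0.3200; V=1.600000+-0.533333+0.320000=1.3867
k=3 load: inc=0.320000, refl=0.320000·-0.333333=-0.1067; V=1.066667+0.320000+-0.106667=1.2800
k=4 src: inc=-0.106667, refl=-0.106667·-0.600000=0.0640; V=1.386667+-0.106667+0.064000=1.3440
k=5 load: inc=0.064000, refl=0.064000·-0.333333=-0.0213; V=1.280000+0.064000+-0.021333=1.3227
k=6 src: inc=-0.021333, refl=-0.021333·-0.600000=0.0128; V=1.344000+-0.021333+0.012800=1.3355
k=7 load: inc=0.012800, refl=0.012800·-0.333333=-0.0043; V=1.322667+0.012800+-0.004267=1.3312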